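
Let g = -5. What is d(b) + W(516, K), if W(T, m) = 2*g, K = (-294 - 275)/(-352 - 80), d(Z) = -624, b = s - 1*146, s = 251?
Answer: -634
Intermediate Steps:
b = 105 (b = 251 - 1*146 = 251 - 146 = 105)
K = 569/432 (K = -569/(-432) = -569*(-1/432) = 569/432 ≈ 1.3171)
W(T, m) = -10 (W(T, m) = 2*(-5) = -10)
d(b) + W(516, K) = -624 - 10 = -634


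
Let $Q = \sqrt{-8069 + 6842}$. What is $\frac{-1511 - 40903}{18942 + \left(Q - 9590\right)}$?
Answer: $- \frac{396655728}{87461131} + \frac{42414 i \sqrt{1227}}{87461131} \approx -4.5352 + 0.016987 i$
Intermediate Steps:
$Q = i \sqrt{1227}$ ($Q = \sqrt{-1227} = i \sqrt{1227} \approx 35.029 i$)
$\frac{-1511 - 40903}{18942 + \left(Q - 9590\right)} = \frac{-1511 - 40903}{18942 - \left(9590 - i \sqrt{1227}\right)} = - \frac{42414}{18942 - \left(9590 - i \sqrt{1227}\right)} = - \frac{42414}{9352 + i \sqrt{1227}}$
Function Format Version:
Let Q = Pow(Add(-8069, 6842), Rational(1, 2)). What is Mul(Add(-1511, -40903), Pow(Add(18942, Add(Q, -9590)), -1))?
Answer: Add(Rational(-396655728, 87461131), Mul(Rational(42414, 87461131), I, Pow(1227, Rational(1, 2)))) ≈ Add(-4.5352, Mul(0.016987, I))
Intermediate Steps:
Q = Mul(I, Pow(1227, Rational(1, 2))) (Q = Pow(-1227, Rational(1, 2)) = Mul(I, Pow(1227, Rational(1, 2))) ≈ Mul(35.029, I))
Mul(Add(-1511, -40903), Pow(Add(18942, Add(Q, -9590)), -1)) = Mul(Add(-1511, -40903), Pow(Add(18942, Add(Mul(I, Pow(1227, Rational(1, 2))), -9590)), -1)) = Mul(-42414, Pow(Add(18942, Add(-9590, Mul(I, Pow(1227, Rational(1, 2))))), -1)) = Mul(-42414, Pow(Add(9352, Mul(I, Pow(1227, Rational(1, 2)))), -1))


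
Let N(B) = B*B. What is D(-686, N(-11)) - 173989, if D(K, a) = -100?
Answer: -174089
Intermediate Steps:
N(B) = B²
D(-686, N(-11)) - 173989 = -100 - 173989 = -174089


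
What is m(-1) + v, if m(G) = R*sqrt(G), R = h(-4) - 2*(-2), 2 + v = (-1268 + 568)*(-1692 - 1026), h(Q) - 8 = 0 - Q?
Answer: 1902598 + 16*I ≈ 1.9026e+6 + 16.0*I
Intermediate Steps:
h(Q) = 8 - Q (h(Q) = 8 + (0 - Q) = 8 - Q)
v = 1902598 (v = -2 + (-1268 + 568)*(-1692 - 1026) = -2 - 700*(-2718) = -2 + 1902600 = 1902598)
R = 16 (R = (8 - 1*(-4)) - 2*(-2) = (8 + 4) + 4 = 12 + 4 = 16)
m(G) = 16*sqrt(G)
m(-1) + v = 16*sqrt(-1) + 1902598 = 16*I + 1902598 = 1902598 + 16*I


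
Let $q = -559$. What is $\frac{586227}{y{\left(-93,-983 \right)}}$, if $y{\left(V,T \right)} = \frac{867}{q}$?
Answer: $- \frac{109233631}{289} \approx -3.7797 \cdot 10^{5}$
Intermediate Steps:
$y{\left(V,T \right)} = - \frac{867}{559}$ ($y{\left(V,T \right)} = \frac{867}{-559} = 867 \left(- \frac{1}{559}\right) = - \frac{867}{559}$)
$\frac{586227}{y{\left(-93,-983 \right)}} = \frac{586227}{- \frac{867}{559}} = 586227 \left(- \frac{559}{867}\right) = - \frac{109233631}{289}$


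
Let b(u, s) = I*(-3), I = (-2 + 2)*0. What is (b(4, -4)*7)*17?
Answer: 0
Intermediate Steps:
I = 0 (I = 0*0 = 0)
b(u, s) = 0 (b(u, s) = 0*(-3) = 0)
(b(4, -4)*7)*17 = (0*7)*17 = 0*17 = 0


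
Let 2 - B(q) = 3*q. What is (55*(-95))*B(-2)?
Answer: -41800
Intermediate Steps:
B(q) = 2 - 3*q
(55*(-95))*B(-2) = (55*(-95))*(2 - 3*(-2)) = -5225*(2 + 6) = -5225*8 = -41800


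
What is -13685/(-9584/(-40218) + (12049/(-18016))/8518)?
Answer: -496835201954112/8648698903 ≈ -57446.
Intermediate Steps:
-13685/(-9584/(-40218) + (12049/(-18016))/8518) = -13685/(-9584*(-1/40218) + (12049*(-1/18016))*(1/8518)) = -13685/(4792/20109 - 12049/18016*1/8518) = -13685/(4792/20109 - 12049/153460288) = -13685/735139406755/3085932931392 = -13685*3085932931392/735139406755 = -496835201954112/8648698903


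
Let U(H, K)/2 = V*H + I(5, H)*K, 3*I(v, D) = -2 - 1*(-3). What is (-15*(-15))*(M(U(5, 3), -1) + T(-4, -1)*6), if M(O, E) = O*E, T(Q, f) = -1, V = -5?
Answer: 9450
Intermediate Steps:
I(v, D) = ⅓ (I(v, D) = (-2 - 1*(-3))/3 = (-2 + 3)/3 = (⅓)*1 = ⅓)
U(H, K) = -10*H + 2*K/3 (U(H, K) = 2*(-5*H + K/3) = -10*H + 2*K/3)
M(O, E) = E*O
(-15*(-15))*(M(U(5, 3), -1) + T(-4, -1)*6) = (-15*(-15))*(-(-10*5 + (⅔)*3) - 1*6) = 225*(-(-50 + 2) - 6) = 225*(-1*(-48) - 6) = 225*(48 - 6) = 225*42 = 9450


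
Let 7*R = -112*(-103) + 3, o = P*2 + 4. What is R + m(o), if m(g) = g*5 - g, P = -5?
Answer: 11371/7 ≈ 1624.4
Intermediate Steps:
o = -6 (o = -5*2 + 4 = -10 + 4 = -6)
m(g) = 4*g (m(g) = 5*g - g = 4*g)
R = 11539/7 (R = (-112*(-103) + 3)/7 = (11536 + 3)/7 = (⅐)*11539 = 11539/7 ≈ 1648.4)
R + m(o) = 11539/7 + 4*(-6) = 11539/7 - 24 = 11371/7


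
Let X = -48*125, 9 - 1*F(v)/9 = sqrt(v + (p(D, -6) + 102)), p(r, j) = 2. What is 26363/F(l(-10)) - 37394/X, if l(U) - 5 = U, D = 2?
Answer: -13125409/9000 - 26363*sqrt(11)/54 ≈ -3077.6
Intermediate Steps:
l(U) = 5 + U
F(v) = 81 - 9*sqrt(104 + v) (F(v) = 81 - 9*sqrt(v + (2 + 102)) = 81 - 9*sqrt(v + 104) = 81 - 9*sqrt(104 + v))
X = -6000
26363/F(l(-10)) - 37394/X = 26363/(81 - 9*sqrt(104 + (5 - 10))) - 37394/(-6000) = 26363/(81 - 9*sqrt(104 - 5)) - 37394*(-1/6000) = 26363/(81 - 27*sqrt(11)) + 18697/3000 = 18697/3000 + 26363/(81 - 27*sqrt(11))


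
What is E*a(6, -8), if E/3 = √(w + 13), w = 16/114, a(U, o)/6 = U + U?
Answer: 72*√42693/19 ≈ 782.99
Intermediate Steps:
a(U, o) = 12*U (a(U, o) = 6*(U + U) = 6*(2*U) = 12*U)
w = 8/57 (w = 16*(1/114) = 8/57 ≈ 0.14035)
E = √42693/19 (E = 3*√(8/57 + 13) = 3*√(749/57) = 3*(√42693/57) = √42693/19 ≈ 10.875)
E*a(6, -8) = (√42693/19)*(12*6) = (√42693/19)*72 = 72*√42693/19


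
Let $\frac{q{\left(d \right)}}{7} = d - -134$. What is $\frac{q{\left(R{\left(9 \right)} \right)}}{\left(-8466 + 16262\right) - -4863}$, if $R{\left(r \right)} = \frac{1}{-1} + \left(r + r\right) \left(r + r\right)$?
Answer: $\frac{3199}{12659} \approx 0.25271$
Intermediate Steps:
$R{\left(r \right)} = -1 + 4 r^{2}$ ($R{\left(r \right)} = -1 + 2 r 2 r = -1 + 4 r^{2}$)
$q{\left(d \right)} = 938 + 7 d$ ($q{\left(d \right)} = 7 \left(d - -134\right) = 7 \left(d + 134\right) = 7 \left(134 + d\right) = 938 + 7 d$)
$\frac{q{\left(R{\left(9 \right)} \right)}}{\left(-8466 + 16262\right) - -4863} = \frac{938 + 7 \left(-1 + 4 \cdot 9^{2}\right)}{\left(-8466 + 16262\right) - -4863} = \frac{938 + 7 \left(-1 + 4 \cdot 81\right)}{7796 + 4863} = \frac{938 + 7 \left(-1 + 324\right)}{12659} = \left(938 + 7 \cdot 323\right) \frac{1}{12659} = \left(938 + 2261\right) \frac{1}{12659} = 3199 \cdot \frac{1}{12659} = \frac{3199}{12659}$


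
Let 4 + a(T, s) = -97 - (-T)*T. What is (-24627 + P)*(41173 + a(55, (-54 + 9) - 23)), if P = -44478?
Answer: -3047323185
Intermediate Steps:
a(T, s) = -101 + T² (a(T, s) = -4 + (-97 - (-T)*T) = -4 + (-97 - (-1)*T²) = -4 + (-97 + T²) = -101 + T²)
(-24627 + P)*(41173 + a(55, (-54 + 9) - 23)) = (-24627 - 44478)*(41173 + (-101 + 55²)) = -69105*(41173 + (-101 + 3025)) = -69105*(41173 + 2924) = -69105*44097 = -3047323185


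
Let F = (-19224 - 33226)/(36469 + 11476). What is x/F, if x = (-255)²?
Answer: -124704945/2098 ≈ -59440.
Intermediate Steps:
x = 65025
F = -10490/9589 (F = -52450/47945 = -52450*1/47945 = -10490/9589 ≈ -1.0940)
x/F = 65025/(-10490/9589) = 65025*(-9589/10490) = -124704945/2098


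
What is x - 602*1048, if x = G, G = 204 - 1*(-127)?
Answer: -630565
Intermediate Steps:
G = 331 (G = 204 + 127 = 331)
x = 331
x - 602*1048 = 331 - 602*1048 = 331 - 630896 = -630565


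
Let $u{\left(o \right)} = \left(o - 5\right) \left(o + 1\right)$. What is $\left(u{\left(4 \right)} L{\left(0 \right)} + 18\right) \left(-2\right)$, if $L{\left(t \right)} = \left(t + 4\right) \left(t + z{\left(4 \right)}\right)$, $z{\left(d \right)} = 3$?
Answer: $84$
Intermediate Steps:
$u{\left(o \right)} = \left(1 + o\right) \left(-5 + o\right)$ ($u{\left(o \right)} = \left(-5 + o\right) \left(1 + o\right) = \left(1 + o\right) \left(-5 + o\right)$)
$L{\left(t \right)} = \left(3 + t\right) \left(4 + t\right)$ ($L{\left(t \right)} = \left(t + 4\right) \left(t + 3\right) = \left(4 + t\right) \left(3 + t\right) = \left(3 + t\right) \left(4 + t\right)$)
$\left(u{\left(4 \right)} L{\left(0 \right)} + 18\right) \left(-2\right) = \left(\left(-5 + 4^{2} - 16\right) \left(12 + 0^{2} + 7 \cdot 0\right) + 18\right) \left(-2\right) = \left(\left(-5 + 16 - 16\right) \left(12 + 0 + 0\right) + 18\right) \left(-2\right) = \left(\left(-5\right) 12 + 18\right) \left(-2\right) = \left(-60 + 18\right) \left(-2\right) = \left(-42\right) \left(-2\right) = 84$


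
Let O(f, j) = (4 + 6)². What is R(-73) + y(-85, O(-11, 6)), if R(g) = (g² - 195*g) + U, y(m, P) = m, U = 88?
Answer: 19567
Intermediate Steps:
O(f, j) = 100 (O(f, j) = 10² = 100)
R(g) = 88 + g² - 195*g (R(g) = (g² - 195*g) + 88 = 88 + g² - 195*g)
R(-73) + y(-85, O(-11, 6)) = (88 + (-73)² - 195*(-73)) - 85 = (88 + 5329 + 14235) - 85 = 19652 - 85 = 19567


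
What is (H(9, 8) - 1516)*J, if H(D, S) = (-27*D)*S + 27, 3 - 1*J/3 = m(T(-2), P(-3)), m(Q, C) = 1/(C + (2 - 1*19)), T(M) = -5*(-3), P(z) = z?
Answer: -628239/20 ≈ -31412.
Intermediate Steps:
T(M) = 15
m(Q, C) = 1/(-17 + C) (m(Q, C) = 1/(C + (2 - 19)) = 1/(C - 17) = 1/(-17 + C))
J = 183/20 (J = 9 - 3/(-17 - 3) = 9 - 3/(-20) = 9 - 3*(-1/20) = 9 + 3/20 = 183/20 ≈ 9.1500)
H(D, S) = 27 - 27*D*S (H(D, S) = -27*D*S + 27 = 27 - 27*D*S)
(H(9, 8) - 1516)*J = ((27 - 27*9*8) - 1516)*(183/20) = ((27 - 1944) - 1516)*(183/20) = (-1917 - 1516)*(183/20) = -3433*183/20 = -628239/20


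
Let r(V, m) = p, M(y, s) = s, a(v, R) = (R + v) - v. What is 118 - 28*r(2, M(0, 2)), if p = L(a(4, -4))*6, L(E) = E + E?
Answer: 1462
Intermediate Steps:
a(v, R) = R
L(E) = 2*E
p = -48 (p = (2*(-4))*6 = -8*6 = -48)
r(V, m) = -48
118 - 28*r(2, M(0, 2)) = 118 - 28*(-48) = 118 + 1344 = 1462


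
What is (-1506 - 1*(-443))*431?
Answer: -458153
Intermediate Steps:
(-1506 - 1*(-443))*431 = (-1506 + 443)*431 = -1063*431 = -458153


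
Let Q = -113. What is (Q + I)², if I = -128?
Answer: 58081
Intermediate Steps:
(Q + I)² = (-113 - 128)² = (-241)² = 58081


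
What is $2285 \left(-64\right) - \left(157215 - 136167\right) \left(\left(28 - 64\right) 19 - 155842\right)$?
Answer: $3294413008$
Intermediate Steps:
$2285 \left(-64\right) - \left(157215 - 136167\right) \left(\left(28 - 64\right) 19 - 155842\right) = -146240 - 21048 \left(\left(-36\right) 19 - 155842\right) = -146240 - 21048 \left(-684 - 155842\right) = -146240 - 21048 \left(-156526\right) = -146240 - -3294559248 = -146240 + 3294559248 = 3294413008$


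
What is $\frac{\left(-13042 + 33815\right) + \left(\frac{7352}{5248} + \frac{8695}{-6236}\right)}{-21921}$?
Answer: $- \frac{21244636933}{22418694384} \approx -0.94763$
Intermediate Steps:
$\frac{\left(-13042 + 33815\right) + \left(\frac{7352}{5248} + \frac{8695}{-6236}\right)}{-21921} = \left(20773 + \left(7352 \cdot \frac{1}{5248} + 8695 \left(- \frac{1}{6236}\right)\right)\right) \left(- \frac{1}{21921}\right) = \left(20773 + \left(\frac{919}{656} - \frac{8695}{6236}\right)\right) \left(- \frac{1}{21921}\right) = \left(20773 + \frac{6741}{1022704}\right) \left(- \frac{1}{21921}\right) = \frac{21244636933}{1022704} \left(- \frac{1}{21921}\right) = - \frac{21244636933}{22418694384}$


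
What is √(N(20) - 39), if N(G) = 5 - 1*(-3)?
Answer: I*√31 ≈ 5.5678*I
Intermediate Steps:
N(G) = 8 (N(G) = 5 + 3 = 8)
√(N(20) - 39) = √(8 - 39) = √(-31) = I*√31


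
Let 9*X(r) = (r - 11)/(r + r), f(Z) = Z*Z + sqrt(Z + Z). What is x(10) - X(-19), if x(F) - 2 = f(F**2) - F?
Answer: 569539/57 + 10*sqrt(2) ≈ 10006.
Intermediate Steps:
f(Z) = Z**2 + sqrt(2)*sqrt(Z) (f(Z) = Z**2 + sqrt(2*Z) = Z**2 + sqrt(2)*sqrt(Z))
X(r) = (-11 + r)/(18*r) (X(r) = ((r - 11)/(r + r))/9 = ((-11 + r)/((2*r)))/9 = ((-11 + r)*(1/(2*r)))/9 = ((-11 + r)/(2*r))/9 = (-11 + r)/(18*r))
x(F) = 2 + F**4 - F + sqrt(2)*sqrt(F**2) (x(F) = 2 + (((F**2)**2 + sqrt(2)*sqrt(F**2)) - F) = 2 + ((F**4 + sqrt(2)*sqrt(F**2)) - F) = 2 + (F**4 - F + sqrt(2)*sqrt(F**2)) = 2 + F**4 - F + sqrt(2)*sqrt(F**2))
x(10) - X(-19) = (2 + 10**4 - 1*10 + sqrt(2)*sqrt(10**2)) - (-11 - 19)/(18*(-19)) = (2 + 10000 - 10 + sqrt(2)*sqrt(100)) - (-1)*(-30)/(18*19) = (2 + 10000 - 10 + sqrt(2)*10) - 1*5/57 = (2 + 10000 - 10 + 10*sqrt(2)) - 5/57 = (9992 + 10*sqrt(2)) - 5/57 = 569539/57 + 10*sqrt(2)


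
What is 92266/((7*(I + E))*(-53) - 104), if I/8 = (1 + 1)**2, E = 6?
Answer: -46133/7101 ≈ -6.4967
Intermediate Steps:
I = 32 (I = 8*(1 + 1)**2 = 8*2**2 = 8*4 = 32)
92266/((7*(I + E))*(-53) - 104) = 92266/((7*(32 + 6))*(-53) - 104) = 92266/((7*38)*(-53) - 104) = 92266/(266*(-53) - 104) = 92266/(-14098 - 104) = 92266/(-14202) = 92266*(-1/14202) = -46133/7101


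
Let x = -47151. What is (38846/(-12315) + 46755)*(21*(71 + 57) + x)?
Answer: -8533175617759/4105 ≈ -2.0787e+9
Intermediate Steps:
(38846/(-12315) + 46755)*(21*(71 + 57) + x) = (38846/(-12315) + 46755)*(21*(71 + 57) - 47151) = (38846*(-1/12315) + 46755)*(21*128 - 47151) = (-38846/12315 + 46755)*(2688 - 47151) = (575748979/12315)*(-44463) = -8533175617759/4105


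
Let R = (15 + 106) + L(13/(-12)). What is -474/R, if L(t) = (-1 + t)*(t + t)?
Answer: -34128/9037 ≈ -3.7765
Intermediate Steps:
L(t) = 2*t*(-1 + t) (L(t) = (-1 + t)*(2*t) = 2*t*(-1 + t))
R = 9037/72 (R = (15 + 106) + 2*(13/(-12))*(-1 + 13/(-12)) = 121 + 2*(13*(-1/12))*(-1 + 13*(-1/12)) = 121 + 2*(-13/12)*(-1 - 13/12) = 121 + 2*(-13/12)*(-25/12) = 121 + 325/72 = 9037/72 ≈ 125.51)
-474/R = -474/9037/72 = -474*72/9037 = -34128/9037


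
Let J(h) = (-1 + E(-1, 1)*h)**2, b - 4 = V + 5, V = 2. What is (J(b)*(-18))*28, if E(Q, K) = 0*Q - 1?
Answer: -72576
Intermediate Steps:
E(Q, K) = -1 (E(Q, K) = 0 - 1 = -1)
b = 11 (b = 4 + (2 + 5) = 4 + 7 = 11)
J(h) = (-1 - h)**2
(J(b)*(-18))*28 = ((1 + 11)**2*(-18))*28 = (12**2*(-18))*28 = (144*(-18))*28 = -2592*28 = -72576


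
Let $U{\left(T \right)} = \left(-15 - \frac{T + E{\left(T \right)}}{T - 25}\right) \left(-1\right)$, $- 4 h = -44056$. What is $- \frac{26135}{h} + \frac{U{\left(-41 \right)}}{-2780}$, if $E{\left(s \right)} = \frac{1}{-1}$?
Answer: $- \frac{200275677}{84202030} \approx -2.3785$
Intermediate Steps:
$h = 11014$ ($h = \left(- \frac{1}{4}\right) \left(-44056\right) = 11014$)
$E{\left(s \right)} = -1$
$U{\left(T \right)} = 15 + \frac{-1 + T}{-25 + T}$ ($U{\left(T \right)} = \left(-15 - \frac{T - 1}{T - 25}\right) \left(-1\right) = \left(-15 - \frac{-1 + T}{-25 + T}\right) \left(-1\right) = 15 + \frac{-1 + T}{-25 + T}$)
$- \frac{26135}{h} + \frac{U{\left(-41 \right)}}{-2780} = - \frac{26135}{11014} + \frac{8 \frac{1}{-25 - 41} \left(-47 + 2 \left(-41\right)\right)}{-2780} = \left(-26135\right) \frac{1}{11014} + \frac{8 \left(-47 - 82\right)}{-66} \left(- \frac{1}{2780}\right) = - \frac{26135}{11014} + 8 \left(- \frac{1}{66}\right) \left(-129\right) \left(- \frac{1}{2780}\right) = - \frac{26135}{11014} + \frac{172}{11} \left(- \frac{1}{2780}\right) = - \frac{26135}{11014} - \frac{43}{7645} = - \frac{200275677}{84202030}$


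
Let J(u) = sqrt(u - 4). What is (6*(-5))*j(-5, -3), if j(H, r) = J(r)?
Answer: -30*I*sqrt(7) ≈ -79.373*I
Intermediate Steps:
J(u) = sqrt(-4 + u)
j(H, r) = sqrt(-4 + r)
(6*(-5))*j(-5, -3) = (6*(-5))*sqrt(-4 - 3) = -30*I*sqrt(7)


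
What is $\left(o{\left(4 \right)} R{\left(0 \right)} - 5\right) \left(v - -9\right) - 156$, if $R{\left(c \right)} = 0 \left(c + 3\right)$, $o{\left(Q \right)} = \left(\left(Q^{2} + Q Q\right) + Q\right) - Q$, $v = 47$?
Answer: $-436$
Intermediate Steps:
$o{\left(Q \right)} = 2 Q^{2}$ ($o{\left(Q \right)} = \left(\left(Q^{2} + Q^{2}\right) + Q\right) - Q = \left(2 Q^{2} + Q\right) - Q = \left(Q + 2 Q^{2}\right) - Q = 2 Q^{2}$)
$R{\left(c \right)} = 0$ ($R{\left(c \right)} = 0 \left(3 + c\right) = 0$)
$\left(o{\left(4 \right)} R{\left(0 \right)} - 5\right) \left(v - -9\right) - 156 = \left(2 \cdot 4^{2} \cdot 0 - 5\right) \left(47 - -9\right) - 156 = \left(2 \cdot 16 \cdot 0 - 5\right) \left(47 + 9\right) - 156 = \left(32 \cdot 0 - 5\right) 56 - 156 = \left(0 - 5\right) 56 - 156 = \left(-5\right) 56 - 156 = -280 - 156 = -436$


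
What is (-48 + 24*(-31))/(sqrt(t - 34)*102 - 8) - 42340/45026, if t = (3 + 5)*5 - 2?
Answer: -5494904/1103137 ≈ -4.9812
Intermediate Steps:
t = 38 (t = 8*5 - 2 = 40 - 2 = 38)
(-48 + 24*(-31))/(sqrt(t - 34)*102 - 8) - 42340/45026 = (-48 + 24*(-31))/(sqrt(38 - 34)*102 - 8) - 42340/45026 = (-48 - 744)/(sqrt(4)*102 - 8) - 42340*1/45026 = -792/(2*102 - 8) - 21170/22513 = -792/(204 - 8) - 21170/22513 = -792/196 - 21170/22513 = -792*1/196 - 21170/22513 = -198/49 - 21170/22513 = -5494904/1103137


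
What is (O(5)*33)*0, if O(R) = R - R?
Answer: 0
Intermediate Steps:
O(R) = 0
(O(5)*33)*0 = (0*33)*0 = 0*0 = 0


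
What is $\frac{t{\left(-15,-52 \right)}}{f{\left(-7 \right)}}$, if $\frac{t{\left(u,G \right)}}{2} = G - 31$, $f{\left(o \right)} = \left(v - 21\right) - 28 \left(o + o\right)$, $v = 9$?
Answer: $- \frac{83}{190} \approx -0.43684$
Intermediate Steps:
$f{\left(o \right)} = -12 - 56 o$ ($f{\left(o \right)} = \left(9 - 21\right) - 28 \left(o + o\right) = -12 - 28 \cdot 2 o = -12 - 56 o$)
$t{\left(u,G \right)} = -62 + 2 G$ ($t{\left(u,G \right)} = 2 \left(G - 31\right) = 2 \left(-31 + G\right) = -62 + 2 G$)
$\frac{t{\left(-15,-52 \right)}}{f{\left(-7 \right)}} = \frac{-62 + 2 \left(-52\right)}{-12 - -392} = \frac{-62 - 104}{-12 + 392} = - \frac{166}{380} = \left(-166\right) \frac{1}{380} = - \frac{83}{190}$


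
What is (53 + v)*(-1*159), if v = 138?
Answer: -30369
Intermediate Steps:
(53 + v)*(-1*159) = (53 + 138)*(-1*159) = 191*(-159) = -30369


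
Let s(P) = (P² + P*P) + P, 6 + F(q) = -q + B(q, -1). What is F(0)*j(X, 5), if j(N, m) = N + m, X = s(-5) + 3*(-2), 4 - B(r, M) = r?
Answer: -88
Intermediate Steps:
B(r, M) = 4 - r
F(q) = -2 - 2*q (F(q) = -6 + (-q + (4 - q)) = -6 + (4 - 2*q) = -2 - 2*q)
s(P) = P + 2*P² (s(P) = (P² + P²) + P = 2*P² + P = P + 2*P²)
X = 39 (X = -5*(1 + 2*(-5)) + 3*(-2) = -5*(1 - 10) - 6 = -5*(-9) - 6 = 45 - 6 = 39)
F(0)*j(X, 5) = (-2 - 2*0)*(39 + 5) = (-2 + 0)*44 = -2*44 = -88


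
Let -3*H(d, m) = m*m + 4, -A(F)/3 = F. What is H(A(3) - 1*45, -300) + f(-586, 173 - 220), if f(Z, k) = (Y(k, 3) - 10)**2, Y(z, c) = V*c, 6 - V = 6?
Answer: -89704/3 ≈ -29901.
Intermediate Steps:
A(F) = -3*F
V = 0 (V = 6 - 1*6 = 6 - 6 = 0)
Y(z, c) = 0 (Y(z, c) = 0*c = 0)
H(d, m) = -4/3 - m**2/3 (H(d, m) = -(m*m + 4)/3 = -(m**2 + 4)/3 = -(4 + m**2)/3 = -4/3 - m**2/3)
f(Z, k) = 100 (f(Z, k) = (0 - 10)**2 = (-10)**2 = 100)
H(A(3) - 1*45, -300) + f(-586, 173 - 220) = (-4/3 - 1/3*(-300)**2) + 100 = (-4/3 - 1/3*90000) + 100 = (-4/3 - 30000) + 100 = -90004/3 + 100 = -89704/3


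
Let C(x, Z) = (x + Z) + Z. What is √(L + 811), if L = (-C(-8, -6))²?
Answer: √1211 ≈ 34.799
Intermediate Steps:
C(x, Z) = x + 2*Z (C(x, Z) = (Z + x) + Z = x + 2*Z)
L = 400 (L = (-(-8 + 2*(-6)))² = (-(-8 - 12))² = (-1*(-20))² = 20² = 400)
√(L + 811) = √(400 + 811) = √1211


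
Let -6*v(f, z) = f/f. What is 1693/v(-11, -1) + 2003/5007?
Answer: -50859103/5007 ≈ -10158.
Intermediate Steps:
v(f, z) = -1/6 (v(f, z) = -f/(6*f) = -1/6*1 = -1/6)
1693/v(-11, -1) + 2003/5007 = 1693/(-1/6) + 2003/5007 = 1693*(-6) + 2003*(1/5007) = -10158 + 2003/5007 = -50859103/5007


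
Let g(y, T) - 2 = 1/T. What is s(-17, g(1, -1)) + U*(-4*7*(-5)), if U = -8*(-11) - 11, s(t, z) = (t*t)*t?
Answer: 5867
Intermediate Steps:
g(y, T) = 2 + 1/T
s(t, z) = t**3 (s(t, z) = t**2*t = t**3)
U = 77 (U = 88 - 11 = 77)
s(-17, g(1, -1)) + U*(-4*7*(-5)) = (-17)**3 + 77*(-4*7*(-5)) = -4913 + 77*(-28*(-5)) = -4913 + 77*140 = -4913 + 10780 = 5867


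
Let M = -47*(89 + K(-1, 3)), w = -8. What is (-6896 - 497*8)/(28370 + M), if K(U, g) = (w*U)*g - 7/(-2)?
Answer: -7248/15263 ≈ -0.47487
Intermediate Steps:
K(U, g) = 7/2 - 8*U*g (K(U, g) = (-8*U)*g - 7/(-2) = -8*U*g - 7*(-½) = -8*U*g + 7/2 = 7/2 - 8*U*g)
M = -10951/2 (M = -47*(89 + (7/2 - 8*(-1)*3)) = -47*(89 + (7/2 + 24)) = -47*(89 + 55/2) = -47*233/2 = -10951/2 ≈ -5475.5)
(-6896 - 497*8)/(28370 + M) = (-6896 - 497*8)/(28370 - 10951/2) = (-6896 - 3976)/(45789/2) = -10872*2/45789 = -7248/15263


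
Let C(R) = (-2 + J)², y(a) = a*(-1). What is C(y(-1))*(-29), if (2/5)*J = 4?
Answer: -1856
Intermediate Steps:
J = 10 (J = (5/2)*4 = 10)
y(a) = -a
C(R) = 64 (C(R) = (-2 + 10)² = 8² = 64)
C(y(-1))*(-29) = 64*(-29) = -1856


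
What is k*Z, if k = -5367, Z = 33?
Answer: -177111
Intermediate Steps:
k*Z = -5367*33 = -177111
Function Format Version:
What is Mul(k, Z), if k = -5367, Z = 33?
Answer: -177111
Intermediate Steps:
Mul(k, Z) = Mul(-5367, 33) = -177111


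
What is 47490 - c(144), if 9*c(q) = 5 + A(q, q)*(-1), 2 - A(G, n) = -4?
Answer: 427411/9 ≈ 47490.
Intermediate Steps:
A(G, n) = 6 (A(G, n) = 2 - 1*(-4) = 2 + 4 = 6)
c(q) = -⅑ (c(q) = (5 + 6*(-1))/9 = (5 - 6)/9 = (⅑)*(-1) = -⅑)
47490 - c(144) = 47490 - 1*(-⅑) = 47490 + ⅑ = 427411/9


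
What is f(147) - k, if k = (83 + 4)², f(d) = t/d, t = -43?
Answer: -1112686/147 ≈ -7569.3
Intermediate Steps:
f(d) = -43/d
k = 7569 (k = 87² = 7569)
f(147) - k = -43/147 - 1*7569 = -43*1/147 - 7569 = -43/147 - 7569 = -1112686/147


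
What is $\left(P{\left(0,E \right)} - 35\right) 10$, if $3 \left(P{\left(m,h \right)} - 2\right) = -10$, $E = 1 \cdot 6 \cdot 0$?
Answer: $- \frac{1090}{3} \approx -363.33$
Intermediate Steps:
$E = 0$ ($E = 6 \cdot 0 = 0$)
$P{\left(m,h \right)} = - \frac{4}{3}$ ($P{\left(m,h \right)} = 2 + \frac{1}{3} \left(-10\right) = 2 - \frac{10}{3} = - \frac{4}{3}$)
$\left(P{\left(0,E \right)} - 35\right) 10 = \left(- \frac{4}{3} - 35\right) 10 = \left(- \frac{109}{3}\right) 10 = - \frac{1090}{3}$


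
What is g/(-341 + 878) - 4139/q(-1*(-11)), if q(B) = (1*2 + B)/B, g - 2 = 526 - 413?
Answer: -24447578/6981 ≈ -3502.0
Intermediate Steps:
g = 115 (g = 2 + (526 - 413) = 2 + 113 = 115)
q(B) = (2 + B)/B
g/(-341 + 878) - 4139/q(-1*(-11)) = 115/(-341 + 878) - 4139*11/(2 - 1*(-11)) = 115/537 - 4139*11/(2 + 11) = 115*(1/537) - 4139/((1/11)*13) = 115/537 - 4139/13/11 = 115/537 - 4139*11/13 = 115/537 - 45529/13 = -24447578/6981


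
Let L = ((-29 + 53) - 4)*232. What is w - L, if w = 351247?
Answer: 346607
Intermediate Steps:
L = 4640 (L = (24 - 4)*232 = 20*232 = 4640)
w - L = 351247 - 1*4640 = 351247 - 4640 = 346607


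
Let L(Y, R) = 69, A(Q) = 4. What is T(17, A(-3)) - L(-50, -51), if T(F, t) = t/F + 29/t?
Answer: -4183/68 ≈ -61.515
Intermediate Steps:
T(F, t) = 29/t + t/F
T(17, A(-3)) - L(-50, -51) = (29/4 + 4/17) - 1*69 = (29*(1/4) + 4*(1/17)) - 69 = (29/4 + 4/17) - 69 = 509/68 - 69 = -4183/68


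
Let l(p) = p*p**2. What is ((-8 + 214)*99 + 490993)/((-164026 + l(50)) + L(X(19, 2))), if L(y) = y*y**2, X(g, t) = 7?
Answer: -511387/38683 ≈ -13.220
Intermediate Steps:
l(p) = p**3
L(y) = y**3
((-8 + 214)*99 + 490993)/((-164026 + l(50)) + L(X(19, 2))) = ((-8 + 214)*99 + 490993)/((-164026 + 50**3) + 7**3) = (206*99 + 490993)/((-164026 + 125000) + 343) = (20394 + 490993)/(-39026 + 343) = 511387/(-38683) = 511387*(-1/38683) = -511387/38683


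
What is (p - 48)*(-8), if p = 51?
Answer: -24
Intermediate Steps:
(p - 48)*(-8) = (51 - 48)*(-8) = 3*(-8) = -24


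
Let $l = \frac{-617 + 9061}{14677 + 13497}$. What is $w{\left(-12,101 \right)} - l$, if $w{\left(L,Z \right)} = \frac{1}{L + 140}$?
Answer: $- \frac{526329}{1803136} \approx -0.2919$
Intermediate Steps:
$w{\left(L,Z \right)} = \frac{1}{140 + L}$
$l = \frac{4222}{14087}$ ($l = \frac{8444}{28174} = 8444 \cdot \frac{1}{28174} = \frac{4222}{14087} \approx 0.29971$)
$w{\left(-12,101 \right)} - l = \frac{1}{140 - 12} - \frac{4222}{14087} = \frac{1}{128} - \frac{4222}{14087} = - \frac{526329}{1803136}$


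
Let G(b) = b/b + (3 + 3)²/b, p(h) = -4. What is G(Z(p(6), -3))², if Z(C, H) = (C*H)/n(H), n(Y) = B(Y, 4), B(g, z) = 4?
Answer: 169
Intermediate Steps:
n(Y) = 4
Z(C, H) = C*H/4 (Z(C, H) = (C*H)/4 = (C*H)*(¼) = C*H/4)
G(b) = 1 + 36/b (G(b) = 1 + 6²/b = 1 + 36/b)
G(Z(p(6), -3))² = ((36 + (¼)*(-4)*(-3))/(((¼)*(-4)*(-3))))² = ((36 + 3)/3)² = ((⅓)*39)² = 13² = 169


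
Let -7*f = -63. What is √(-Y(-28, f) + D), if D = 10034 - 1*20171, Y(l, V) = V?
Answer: I*√10146 ≈ 100.73*I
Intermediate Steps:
f = 9 (f = -⅐*(-63) = 9)
D = -10137 (D = 10034 - 20171 = -10137)
√(-Y(-28, f) + D) = √(-1*9 - 10137) = √(-9 - 10137) = √(-10146) = I*√10146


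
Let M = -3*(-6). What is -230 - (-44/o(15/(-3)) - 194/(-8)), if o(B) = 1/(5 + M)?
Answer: 3031/4 ≈ 757.75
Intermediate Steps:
M = 18
o(B) = 1/23 (o(B) = 1/(5 + 18) = 1/23)
-230 - (-44/o(15/(-3)) - 194/(-8)) = -230 - (-44/1/23 - 194/(-8)) = -230 - (-44*23 - 194*(-⅛)) = -230 - (-1012 + 97/4) = -230 - 1*(-3951/4) = -230 + 3951/4 = 3031/4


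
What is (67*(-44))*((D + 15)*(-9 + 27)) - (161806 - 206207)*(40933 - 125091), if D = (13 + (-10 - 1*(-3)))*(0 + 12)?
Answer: -3741315926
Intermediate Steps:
D = 72 (D = (13 + (-10 + 3))*12 = (13 - 7)*12 = 6*12 = 72)
(67*(-44))*((D + 15)*(-9 + 27)) - (161806 - 206207)*(40933 - 125091) = (67*(-44))*((72 + 15)*(-9 + 27)) - (161806 - 206207)*(40933 - 125091) = -256476*18 - (-44401)*(-84158) = -2948*1566 - 1*3736699358 = -4616568 - 3736699358 = -3741315926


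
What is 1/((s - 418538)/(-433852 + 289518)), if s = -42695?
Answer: 144334/461233 ≈ 0.31293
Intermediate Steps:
1/((s - 418538)/(-433852 + 289518)) = 1/((-42695 - 418538)/(-433852 + 289518)) = 1/(-461233/(-144334)) = 1/(-461233*(-1/144334)) = 1/(461233/144334) = 144334/461233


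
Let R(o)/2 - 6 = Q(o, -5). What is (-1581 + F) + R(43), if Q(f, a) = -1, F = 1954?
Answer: 383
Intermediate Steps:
R(o) = 10 (R(o) = 12 + 2*(-1) = 12 - 2 = 10)
(-1581 + F) + R(43) = (-1581 + 1954) + 10 = 373 + 10 = 383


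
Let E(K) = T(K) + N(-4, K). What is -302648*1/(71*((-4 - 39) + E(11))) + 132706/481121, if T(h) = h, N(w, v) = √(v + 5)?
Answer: 36468531984/239117137 ≈ 152.51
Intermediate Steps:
N(w, v) = √(5 + v)
E(K) = K + √(5 + K)
-302648*1/(71*((-4 - 39) + E(11))) + 132706/481121 = -302648*1/(71*((-4 - 39) + (11 + √(5 + 11)))) + 132706/481121 = -302648*1/(71*(-43 + (11 + √16))) + 132706*(1/481121) = -302648*1/(71*(-43 + (11 + 4))) + 132706/481121 = -302648*1/(71*(-43 + 15)) + 132706/481121 = -302648/((-28*71)) + 132706/481121 = -302648/(-1988) + 132706/481121 = -302648*(-1/1988) + 132706/481121 = 75662/497 + 132706/481121 = 36468531984/239117137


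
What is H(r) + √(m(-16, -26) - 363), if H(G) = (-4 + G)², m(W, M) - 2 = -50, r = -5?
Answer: 81 + I*√411 ≈ 81.0 + 20.273*I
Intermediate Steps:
m(W, M) = -48 (m(W, M) = 2 - 50 = -48)
H(r) + √(m(-16, -26) - 363) = (-4 - 5)² + √(-48 - 363) = (-9)² + √(-411) = 81 + I*√411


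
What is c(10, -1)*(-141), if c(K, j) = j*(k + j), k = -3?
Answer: -564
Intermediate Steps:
c(K, j) = j*(-3 + j)
c(10, -1)*(-141) = -(-3 - 1)*(-141) = -1*(-4)*(-141) = 4*(-141) = -564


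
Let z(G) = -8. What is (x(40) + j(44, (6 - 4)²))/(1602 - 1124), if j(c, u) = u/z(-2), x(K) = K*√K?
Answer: -1/956 + 40*√10/239 ≈ 0.52821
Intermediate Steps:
x(K) = K^(3/2)
j(c, u) = -u/8 (j(c, u) = u/(-8) = u*(-⅛) = -u/8)
(x(40) + j(44, (6 - 4)²))/(1602 - 1124) = (40^(3/2) - (6 - 4)²/8)/(1602 - 1124) = (80*√10 - ⅛*2²)/478 = (80*√10 - ⅛*4)*(1/478) = (80*√10 - ½)*(1/478) = (-½ + 80*√10)*(1/478) = -1/956 + 40*√10/239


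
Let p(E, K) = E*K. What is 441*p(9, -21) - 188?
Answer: -83537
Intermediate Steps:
441*p(9, -21) - 188 = 441*(9*(-21)) - 188 = 441*(-189) - 188 = -83349 - 188 = -83537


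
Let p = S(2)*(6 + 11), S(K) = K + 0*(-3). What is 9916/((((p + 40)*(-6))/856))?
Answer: -57352/3 ≈ -19117.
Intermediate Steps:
S(K) = K (S(K) = K + 0 = K)
p = 34 (p = 2*(6 + 11) = 2*17 = 34)
9916/((((p + 40)*(-6))/856)) = 9916/((((34 + 40)*(-6))/856)) = 9916/(((74*(-6))*(1/856))) = 9916/((-444*1/856)) = 9916/(-111/214) = 9916*(-214/111) = -57352/3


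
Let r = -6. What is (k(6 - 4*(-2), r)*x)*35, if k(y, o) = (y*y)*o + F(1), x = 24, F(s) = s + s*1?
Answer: -986160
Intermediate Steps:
F(s) = 2*s (F(s) = s + s = 2*s)
k(y, o) = 2 + o*y**2 (k(y, o) = (y*y)*o + 2*1 = y**2*o + 2 = o*y**2 + 2 = 2 + o*y**2)
(k(6 - 4*(-2), r)*x)*35 = ((2 - 6*(6 - 4*(-2))**2)*24)*35 = ((2 - 6*(6 + 8)**2)*24)*35 = ((2 - 6*14**2)*24)*35 = ((2 - 6*196)*24)*35 = ((2 - 1176)*24)*35 = -1174*24*35 = -28176*35 = -986160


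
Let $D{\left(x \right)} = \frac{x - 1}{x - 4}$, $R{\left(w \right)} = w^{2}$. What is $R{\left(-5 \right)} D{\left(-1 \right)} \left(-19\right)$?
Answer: $-190$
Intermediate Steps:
$D{\left(x \right)} = \frac{-1 + x}{-4 + x}$
$R{\left(-5 \right)} D{\left(-1 \right)} \left(-19\right) = \left(-5\right)^{2} \frac{-1 - 1}{-4 - 1} \left(-19\right) = 25 \frac{1}{-5} \left(-2\right) \left(-19\right) = 25 \left(\left(- \frac{1}{5}\right) \left(-2\right)\right) \left(-19\right) = 25 \cdot \frac{2}{5} \left(-19\right) = 10 \left(-19\right) = -190$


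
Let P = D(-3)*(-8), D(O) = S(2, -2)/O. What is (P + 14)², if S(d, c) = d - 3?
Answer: 1156/9 ≈ 128.44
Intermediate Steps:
S(d, c) = -3 + d
D(O) = -1/O (D(O) = (-3 + 2)/O = -1/O)
P = -8/3 (P = -1/(-3)*(-8) = -1*(-⅓)*(-8) = (⅓)*(-8) = -8/3 ≈ -2.6667)
(P + 14)² = (-8/3 + 14)² = (34/3)² = 1156/9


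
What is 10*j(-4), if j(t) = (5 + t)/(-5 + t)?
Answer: -10/9 ≈ -1.1111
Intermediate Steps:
j(t) = (5 + t)/(-5 + t)
10*j(-4) = 10*((5 - 4)/(-5 - 4)) = 10*(1/(-9)) = 10*(-1/9*1) = 10*(-1/9) = -10/9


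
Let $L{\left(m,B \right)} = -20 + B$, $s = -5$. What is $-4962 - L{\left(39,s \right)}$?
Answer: $-4937$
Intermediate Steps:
$-4962 - L{\left(39,s \right)} = -4962 - \left(-20 - 5\right) = -4962 - -25 = -4962 + 25 = -4937$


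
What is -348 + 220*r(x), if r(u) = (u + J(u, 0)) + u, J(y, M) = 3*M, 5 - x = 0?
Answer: 1852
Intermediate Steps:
x = 5 (x = 5 - 1*0 = 5 + 0 = 5)
r(u) = 2*u (r(u) = (u + 3*0) + u = (u + 0) + u = u + u = 2*u)
-348 + 220*r(x) = -348 + 220*(2*5) = -348 + 220*10 = -348 + 2200 = 1852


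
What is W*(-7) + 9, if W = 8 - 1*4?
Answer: -19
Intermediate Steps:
W = 4 (W = 8 - 4 = 4)
W*(-7) + 9 = 4*(-7) + 9 = -28 + 9 = -19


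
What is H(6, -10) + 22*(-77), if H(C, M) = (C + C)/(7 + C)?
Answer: -22010/13 ≈ -1693.1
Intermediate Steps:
H(C, M) = 2*C/(7 + C) (H(C, M) = (2*C)/(7 + C) = 2*C/(7 + C))
H(6, -10) + 22*(-77) = 2*6/(7 + 6) + 22*(-77) = 2*6/13 - 1694 = 2*6*(1/13) - 1694 = 12/13 - 1694 = -22010/13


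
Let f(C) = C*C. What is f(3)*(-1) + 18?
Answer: 9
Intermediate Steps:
f(C) = C**2
f(3)*(-1) + 18 = 3**2*(-1) + 18 = 9*(-1) + 18 = -9 + 18 = 9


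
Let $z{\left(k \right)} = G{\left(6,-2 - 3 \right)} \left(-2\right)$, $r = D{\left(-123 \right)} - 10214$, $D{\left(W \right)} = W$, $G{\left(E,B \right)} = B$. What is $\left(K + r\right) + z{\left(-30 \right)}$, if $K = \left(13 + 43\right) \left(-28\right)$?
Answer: $-11895$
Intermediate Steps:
$K = -1568$ ($K = 56 \left(-28\right) = -1568$)
$r = -10337$ ($r = -123 - 10214 = -10337$)
$z{\left(k \right)} = 10$ ($z{\left(k \right)} = \left(-2 - 3\right) \left(-2\right) = \left(-5\right) \left(-2\right) = 10$)
$\left(K + r\right) + z{\left(-30 \right)} = \left(-1568 - 10337\right) + 10 = -11905 + 10 = -11895$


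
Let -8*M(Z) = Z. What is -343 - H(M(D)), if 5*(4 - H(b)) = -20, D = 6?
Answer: -351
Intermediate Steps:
M(Z) = -Z/8
H(b) = 8 (H(b) = 4 - 1/5*(-20) = 4 + 4 = 8)
-343 - H(M(D)) = -343 - 1*8 = -343 - 8 = -351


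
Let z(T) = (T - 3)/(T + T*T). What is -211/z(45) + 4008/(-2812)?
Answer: -51181899/4921 ≈ -10401.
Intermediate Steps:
z(T) = (-3 + T)/(T + T**2)
-211/z(45) + 4008/(-2812) = -211*45*(1 + 45)/(-3 + 45) + 4008/(-2812) = -211/((1/45)*42/46) + 4008*(-1/2812) = -211/((1/45)*(1/46)*42) - 1002/703 = -211/7/345 - 1002/703 = -211*345/7 - 1002/703 = -72795/7 - 1002/703 = -51181899/4921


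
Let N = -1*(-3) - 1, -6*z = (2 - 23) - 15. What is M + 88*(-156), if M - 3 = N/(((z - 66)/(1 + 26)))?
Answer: -137259/10 ≈ -13726.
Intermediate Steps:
z = 6 (z = -((2 - 23) - 15)/6 = -(-21 - 15)/6 = -⅙*(-36) = 6)
N = 2 (N = 3 - 1 = 2)
M = 21/10 (M = 3 + 2/(((6 - 66)/(1 + 26))) = 3 + 2/((-60/27)) = 3 + 2/((-60*1/27)) = 3 + 2/(-20/9) = 3 + 2*(-9/20) = 3 - 9/10 = 21/10 ≈ 2.1000)
M + 88*(-156) = 21/10 + 88*(-156) = 21/10 - 13728 = -137259/10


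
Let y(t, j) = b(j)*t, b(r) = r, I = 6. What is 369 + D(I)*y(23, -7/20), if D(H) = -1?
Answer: 7541/20 ≈ 377.05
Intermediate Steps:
y(t, j) = j*t
369 + D(I)*y(23, -7/20) = 369 - (-7/20)*23 = 369 - (-7*1/20)*23 = 369 - (-7)*23/20 = 369 - 1*(-161/20) = 369 + 161/20 = 7541/20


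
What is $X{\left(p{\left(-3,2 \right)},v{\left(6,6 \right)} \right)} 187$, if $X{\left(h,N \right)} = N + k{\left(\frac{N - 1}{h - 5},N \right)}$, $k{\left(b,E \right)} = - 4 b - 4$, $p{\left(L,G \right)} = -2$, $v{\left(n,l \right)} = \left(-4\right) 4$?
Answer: $- \frac{38896}{7} \approx -5556.6$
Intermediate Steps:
$v{\left(n,l \right)} = -16$
$k{\left(b,E \right)} = -4 - 4 b$
$X{\left(h,N \right)} = -4 + N - \frac{4 \left(-1 + N\right)}{-5 + h}$ ($X{\left(h,N \right)} = N - \left(4 + 4 \frac{N - 1}{h - 5}\right) = N - \left(4 + 4 \frac{-1 + N}{-5 + h}\right) = N - \left(4 + \frac{4 \left(-1 + N\right)}{-5 + h}\right) = -4 + N - \frac{4 \left(-1 + N\right)}{-5 + h}$)
$X{\left(p{\left(-3,2 \right)},v{\left(6,6 \right)} \right)} 187 = \frac{4 - -64 + \left(-5 - 2\right) \left(-4 - 16\right)}{-5 - 2} \cdot 187 = \frac{4 + 64 - -140}{-7} \cdot 187 = - \frac{4 + 64 + 140}{7} \cdot 187 = \left(- \frac{1}{7}\right) 208 \cdot 187 = \left(- \frac{208}{7}\right) 187 = - \frac{38896}{7}$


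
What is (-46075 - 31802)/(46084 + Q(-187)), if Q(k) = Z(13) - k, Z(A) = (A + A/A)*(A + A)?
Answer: -25959/15545 ≈ -1.6699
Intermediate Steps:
Z(A) = 2*A*(1 + A) (Z(A) = (A + 1)*(2*A) = (1 + A)*(2*A) = 2*A*(1 + A))
Q(k) = 364 - k (Q(k) = 2*13*(1 + 13) - k = 2*13*14 - k = 364 - k)
(-46075 - 31802)/(46084 + Q(-187)) = (-46075 - 31802)/(46084 + (364 - 1*(-187))) = -77877/(46084 + (364 + 187)) = -77877/(46084 + 551) = -77877/46635 = -77877*1/46635 = -25959/15545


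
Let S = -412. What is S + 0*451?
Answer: -412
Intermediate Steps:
S + 0*451 = -412 + 0*451 = -412 + 0 = -412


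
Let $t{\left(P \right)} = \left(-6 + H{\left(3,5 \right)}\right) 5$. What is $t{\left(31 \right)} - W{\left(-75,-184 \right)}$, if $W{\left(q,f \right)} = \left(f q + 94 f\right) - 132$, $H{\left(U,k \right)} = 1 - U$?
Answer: $3588$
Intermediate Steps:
$W{\left(q,f \right)} = -132 + 94 f + f q$ ($W{\left(q,f \right)} = \left(94 f + f q\right) - 132 = -132 + 94 f + f q$)
$t{\left(P \right)} = -40$ ($t{\left(P \right)} = \left(-6 + \left(1 - 3\right)\right) 5 = \left(-6 - 2\right) 5 = \left(-8\right) 5 = -40$)
$t{\left(31 \right)} - W{\left(-75,-184 \right)} = -40 - \left(-132 + 94 \left(-184\right) - -13800\right) = -40 - \left(-132 - 17296 + 13800\right) = -40 - -3628 = -40 + 3628 = 3588$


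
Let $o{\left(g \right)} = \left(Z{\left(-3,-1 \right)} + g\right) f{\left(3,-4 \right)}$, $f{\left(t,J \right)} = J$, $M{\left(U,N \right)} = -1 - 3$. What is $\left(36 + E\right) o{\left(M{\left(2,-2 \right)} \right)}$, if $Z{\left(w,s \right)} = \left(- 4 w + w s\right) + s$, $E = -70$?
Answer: $1360$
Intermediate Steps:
$M{\left(U,N \right)} = -4$
$Z{\left(w,s \right)} = s - 4 w + s w$ ($Z{\left(w,s \right)} = \left(- 4 w + s w\right) + s = s - 4 w + s w$)
$o{\left(g \right)} = -56 - 4 g$ ($o{\left(g \right)} = \left(\left(-1 - -12 - -3\right) + g\right) \left(-4\right) = \left(\left(-1 + 12 + 3\right) + g\right) \left(-4\right) = \left(14 + g\right) \left(-4\right) = -56 - 4 g$)
$\left(36 + E\right) o{\left(M{\left(2,-2 \right)} \right)} = \left(36 - 70\right) \left(-56 - -16\right) = - 34 \left(-56 + 16\right) = \left(-34\right) \left(-40\right) = 1360$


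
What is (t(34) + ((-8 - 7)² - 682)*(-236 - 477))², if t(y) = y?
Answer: 106194515625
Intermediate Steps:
(t(34) + ((-8 - 7)² - 682)*(-236 - 477))² = (34 + ((-8 - 7)² - 682)*(-236 - 477))² = (34 + ((-15)² - 682)*(-713))² = (34 + (225 - 682)*(-713))² = (34 - 457*(-713))² = (34 + 325841)² = 325875² = 106194515625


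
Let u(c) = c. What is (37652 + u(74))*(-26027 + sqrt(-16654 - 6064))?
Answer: -981894602 + 37726*I*sqrt(22718) ≈ -9.8189e+8 + 5.6862e+6*I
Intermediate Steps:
(37652 + u(74))*(-26027 + sqrt(-16654 - 6064)) = (37652 + 74)*(-26027 + sqrt(-16654 - 6064)) = 37726*(-26027 + sqrt(-22718)) = 37726*(-26027 + I*sqrt(22718)) = -981894602 + 37726*I*sqrt(22718)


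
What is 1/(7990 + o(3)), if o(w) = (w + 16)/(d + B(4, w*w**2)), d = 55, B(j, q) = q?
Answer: 82/655199 ≈ 0.00012515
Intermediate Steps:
o(w) = (16 + w)/(55 + w**3) (o(w) = (w + 16)/(55 + w*w**2) = (16 + w)/(55 + w**3))
1/(7990 + o(3)) = 1/(7990 + (16 + 3)/(55 + 3**3)) = 1/(7990 + 19/(55 + 27)) = 1/(7990 + 19/82) = 1/(655199/82) = 82/655199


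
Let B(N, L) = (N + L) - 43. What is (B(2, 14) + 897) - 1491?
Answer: -621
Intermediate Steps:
B(N, L) = -43 + L + N (B(N, L) = (L + N) - 43 = -43 + L + N)
(B(2, 14) + 897) - 1491 = ((-43 + 14 + 2) + 897) - 1491 = (-27 + 897) - 1491 = 870 - 1491 = -621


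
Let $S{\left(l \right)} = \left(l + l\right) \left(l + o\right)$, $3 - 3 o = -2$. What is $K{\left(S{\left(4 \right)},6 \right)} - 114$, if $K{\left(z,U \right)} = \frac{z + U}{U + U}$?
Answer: $- \frac{1975}{18} \approx -109.72$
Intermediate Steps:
$o = \frac{5}{3}$ ($o = 1 - - \frac{2}{3} = 1 + \frac{2}{3} = \frac{5}{3} \approx 1.6667$)
$S{\left(l \right)} = 2 l \left(\frac{5}{3} + l\right)$ ($S{\left(l \right)} = \left(l + l\right) \left(l + \frac{5}{3}\right) = 2 l \left(\frac{5}{3} + l\right)$)
$K{\left(z,U \right)} = \frac{U + z}{2 U}$
$K{\left(S{\left(4 \right)},6 \right)} - 114 = \frac{6 + \frac{2}{3} \cdot 4 \left(5 + 3 \cdot 4\right)}{2 \cdot 6} - 114 = \frac{1}{2} \cdot \frac{1}{6} \left(6 + \frac{2}{3} \cdot 4 \left(5 + 12\right)\right) - 114 = \frac{1}{2} \cdot \frac{1}{6} \left(6 + \frac{2}{3} \cdot 4 \cdot 17\right) - 114 = \frac{1}{2} \cdot \frac{1}{6} \left(6 + \frac{136}{3}\right) - 114 = \frac{1}{2} \cdot \frac{1}{6} \cdot \frac{154}{3} - 114 = \frac{77}{18} - 114 = - \frac{1975}{18}$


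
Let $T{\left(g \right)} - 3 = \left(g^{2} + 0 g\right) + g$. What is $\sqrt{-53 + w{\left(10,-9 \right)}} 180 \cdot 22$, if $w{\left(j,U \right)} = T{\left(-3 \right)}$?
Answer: $7920 i \sqrt{11} \approx 26268.0 i$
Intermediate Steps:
$T{\left(g \right)} = 3 + g + g^{2}$ ($T{\left(g \right)} = 3 + \left(\left(g^{2} + 0 g\right) + g\right) = 3 + \left(\left(g^{2} + 0\right) + g\right) = 3 + \left(g^{2} + g\right) = 3 + \left(g + g^{2}\right) = 3 + g + g^{2}$)
$w{\left(j,U \right)} = 9$ ($w{\left(j,U \right)} = 3 - 3 + \left(-3\right)^{2} = 3 - 3 + 9 = 9$)
$\sqrt{-53 + w{\left(10,-9 \right)}} 180 \cdot 22 = \sqrt{-53 + 9} \cdot 180 \cdot 22 = \sqrt{-44} \cdot 180 \cdot 22 = 2 i \sqrt{11} \cdot 180 \cdot 22 = 360 i \sqrt{11} \cdot 22 = 7920 i \sqrt{11}$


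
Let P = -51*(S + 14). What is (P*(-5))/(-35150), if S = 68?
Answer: -2091/3515 ≈ -0.59488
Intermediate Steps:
P = -4182 (P = -51*(68 + 14) = -51*82 = -4182)
(P*(-5))/(-35150) = -4182*(-5)/(-35150) = 20910*(-1/35150) = -2091/3515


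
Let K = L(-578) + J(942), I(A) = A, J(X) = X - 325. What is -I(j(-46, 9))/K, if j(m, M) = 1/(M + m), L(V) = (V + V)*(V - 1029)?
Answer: 1/68757433 ≈ 1.4544e-8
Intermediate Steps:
L(V) = 2*V*(-1029 + V) (L(V) = (2*V)*(-1029 + V) = 2*V*(-1029 + V))
J(X) = -325 + X
K = 1858309 (K = 2*(-578)*(-1029 - 578) + (-325 + 942) = 2*(-578)*(-1607) + 617 = 1857692 + 617 = 1858309)
-I(j(-46, 9))/K = -1/((9 - 46)*1858309) = -1/((-37)*1858309) = -(-1)/(37*1858309) = -1*(-1/68757433) = 1/68757433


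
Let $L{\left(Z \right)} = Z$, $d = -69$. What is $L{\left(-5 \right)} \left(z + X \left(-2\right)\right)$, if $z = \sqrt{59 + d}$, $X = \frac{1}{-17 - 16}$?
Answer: $- \frac{10}{33} - 5 i \sqrt{10} \approx -0.30303 - 15.811 i$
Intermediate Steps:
$X = - \frac{1}{33}$ ($X = \frac{1}{-33} = - \frac{1}{33} \approx -0.030303$)
$z = i \sqrt{10}$ ($z = \sqrt{59 - 69} = \sqrt{-10} = i \sqrt{10} \approx 3.1623 i$)
$L{\left(-5 \right)} \left(z + X \left(-2\right)\right) = - 5 \left(i \sqrt{10} - - \frac{2}{33}\right) = - 5 \left(i \sqrt{10} + \frac{2}{33}\right) = - 5 \left(\frac{2}{33} + i \sqrt{10}\right) = - \frac{10}{33} - 5 i \sqrt{10}$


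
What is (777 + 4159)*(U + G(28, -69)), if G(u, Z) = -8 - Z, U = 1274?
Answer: 6589560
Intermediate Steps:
(777 + 4159)*(U + G(28, -69)) = (777 + 4159)*(1274 + (-8 - 1*(-69))) = 4936*(1274 + (-8 + 69)) = 4936*(1274 + 61) = 4936*1335 = 6589560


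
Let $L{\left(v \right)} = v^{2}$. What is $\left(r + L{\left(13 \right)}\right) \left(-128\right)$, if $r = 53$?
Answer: $-28416$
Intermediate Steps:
$\left(r + L{\left(13 \right)}\right) \left(-128\right) = \left(53 + 13^{2}\right) \left(-128\right) = \left(53 + 169\right) \left(-128\right) = 222 \left(-128\right) = -28416$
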